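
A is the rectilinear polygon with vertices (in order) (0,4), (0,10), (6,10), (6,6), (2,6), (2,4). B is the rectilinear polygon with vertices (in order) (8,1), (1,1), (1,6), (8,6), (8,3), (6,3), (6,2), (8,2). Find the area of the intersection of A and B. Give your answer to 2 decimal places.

2.00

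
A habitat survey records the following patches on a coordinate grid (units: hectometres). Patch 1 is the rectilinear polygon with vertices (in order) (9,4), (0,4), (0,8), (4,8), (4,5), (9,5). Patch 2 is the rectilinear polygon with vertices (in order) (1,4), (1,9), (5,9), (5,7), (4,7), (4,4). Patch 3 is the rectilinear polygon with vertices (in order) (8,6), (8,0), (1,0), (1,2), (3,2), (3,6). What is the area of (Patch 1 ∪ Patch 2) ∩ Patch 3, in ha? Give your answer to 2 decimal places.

The region (Patch 1 ∪ Patch 2) ∩ Patch 3 is the polygon with vertices (3,4), (3,6), (4,6), (4,5), (8,5), (8,4), (4,4).
By the shoelace formula its area is 6.00.

6.00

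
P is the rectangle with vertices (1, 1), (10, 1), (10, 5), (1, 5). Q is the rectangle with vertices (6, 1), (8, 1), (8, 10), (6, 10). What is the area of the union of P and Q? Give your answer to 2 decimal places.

46.00

By inclusion–exclusion:
Individual areas: |P| = 36, |Q| = 18.
|P∩Q|: x∈[6,8], y∈[1,5] → 2·4 = 8.
|P ∪ Q| = 54 − 8 = 46.00.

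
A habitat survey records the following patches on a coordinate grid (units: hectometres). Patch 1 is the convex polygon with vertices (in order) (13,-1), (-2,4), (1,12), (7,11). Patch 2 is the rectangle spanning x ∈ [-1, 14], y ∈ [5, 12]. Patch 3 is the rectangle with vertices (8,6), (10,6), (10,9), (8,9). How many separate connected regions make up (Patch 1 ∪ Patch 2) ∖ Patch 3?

(Patch 1 ∪ Patch 2) ∖ Patch 3 is a single connected region.

1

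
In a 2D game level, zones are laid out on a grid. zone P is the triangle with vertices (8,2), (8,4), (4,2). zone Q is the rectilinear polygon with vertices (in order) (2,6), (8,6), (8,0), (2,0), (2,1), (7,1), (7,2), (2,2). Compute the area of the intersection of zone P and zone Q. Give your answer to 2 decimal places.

4.00

The intersection is the polygon with vertices (8,2), (7,2), (4,2), (8,4).
By the shoelace formula its area is 4.00.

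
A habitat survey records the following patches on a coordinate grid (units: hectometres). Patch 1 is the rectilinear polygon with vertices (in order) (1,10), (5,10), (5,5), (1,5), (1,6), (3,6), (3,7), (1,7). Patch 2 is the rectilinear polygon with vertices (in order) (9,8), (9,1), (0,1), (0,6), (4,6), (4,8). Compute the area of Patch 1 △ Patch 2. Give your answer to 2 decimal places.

61.00

|Patch 1| = 18, |Patch 2| = 55, |Patch 1∩Patch 2| = 6.
|Patch 1 △ Patch 2| = |Patch 1| + |Patch 2| − 2·|Patch 1∩Patch 2| = 18 + 55 − 12 = 61.00.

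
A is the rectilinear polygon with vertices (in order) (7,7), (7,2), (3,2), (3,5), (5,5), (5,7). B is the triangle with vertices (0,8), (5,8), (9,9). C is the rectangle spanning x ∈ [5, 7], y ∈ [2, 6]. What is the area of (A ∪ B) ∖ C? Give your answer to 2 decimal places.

10.50

|A ∪ B| = 18.5.
|(A ∪ B) ∩ C| = 8.
|(A ∪ B) ∖ C| = 18.5 − 8 = 10.50.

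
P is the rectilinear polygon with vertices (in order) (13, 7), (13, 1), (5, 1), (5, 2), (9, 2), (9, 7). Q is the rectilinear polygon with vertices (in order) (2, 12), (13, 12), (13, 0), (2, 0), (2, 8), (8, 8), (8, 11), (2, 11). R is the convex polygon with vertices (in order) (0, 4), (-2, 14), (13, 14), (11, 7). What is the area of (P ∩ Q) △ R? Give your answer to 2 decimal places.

|P ∩ Q| = 28.
|(P ∩ Q) ∩ R| = 0.5455.
|(P ∩ Q) △ R| = 28 + 110.5 − 1.0909 = 137.41.

137.41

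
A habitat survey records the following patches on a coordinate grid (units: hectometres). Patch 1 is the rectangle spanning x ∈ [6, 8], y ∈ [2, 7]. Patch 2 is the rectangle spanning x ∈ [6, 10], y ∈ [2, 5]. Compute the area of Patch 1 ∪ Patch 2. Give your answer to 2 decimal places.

By inclusion–exclusion:
Individual areas: |Patch 1| = 10, |Patch 2| = 12.
|Patch 1∩Patch 2|: x∈[6,8], y∈[2,5] → 2·3 = 6.
|Patch 1 ∪ Patch 2| = 22 − 6 = 16.00.

16.00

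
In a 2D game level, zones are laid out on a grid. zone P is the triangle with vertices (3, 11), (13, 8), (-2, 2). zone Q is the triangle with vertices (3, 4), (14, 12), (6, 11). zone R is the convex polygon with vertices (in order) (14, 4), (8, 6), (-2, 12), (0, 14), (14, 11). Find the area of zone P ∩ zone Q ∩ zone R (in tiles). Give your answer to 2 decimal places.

The intersection is the polygon with vertices (6.767,6.74), (4.705,7.977), (5.658,10.203), (9.814,8.956).
By the shoelace formula its area is 9.39.

9.39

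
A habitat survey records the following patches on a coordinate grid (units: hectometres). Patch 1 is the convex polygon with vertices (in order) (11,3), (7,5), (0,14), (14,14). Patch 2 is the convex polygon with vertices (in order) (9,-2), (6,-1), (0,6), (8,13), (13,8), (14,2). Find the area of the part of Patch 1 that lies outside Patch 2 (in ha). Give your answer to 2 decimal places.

39.94

|Patch 1| = 88, |Patch 1∩Patch 2| = 48.0599.
|Patch 1 ∖ Patch 2| = |Patch 1| − |Patch 1∩Patch 2| = 88 − 48.0599 = 39.94.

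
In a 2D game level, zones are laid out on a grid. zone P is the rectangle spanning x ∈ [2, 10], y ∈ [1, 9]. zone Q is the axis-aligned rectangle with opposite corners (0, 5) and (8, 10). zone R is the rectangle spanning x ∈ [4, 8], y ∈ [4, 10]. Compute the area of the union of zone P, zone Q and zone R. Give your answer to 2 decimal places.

80.00

By inclusion–exclusion:
Individual areas: |zone P| = 64, |zone Q| = 40, |zone R| = 24.
|zone P∩zone Q|: x∈[2,8], y∈[5,9] → 6·4 = 24.
|zone P∩zone R|: x∈[4,8], y∈[4,9] → 4·5 = 20.
|zone Q∩zone R|: x∈[4,8], y∈[5,10] → 4·5 = 20.
|zone P∩zone Q∩zone R| = 16.
|zone P ∪ zone Q ∪ zone R| = 128 − 64 + 16 = 80.00.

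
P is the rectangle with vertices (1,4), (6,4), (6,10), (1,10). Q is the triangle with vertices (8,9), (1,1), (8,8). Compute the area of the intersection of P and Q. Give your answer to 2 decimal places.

1.22

The intersection is the polygon with vertices (6,6), (4,4), (3.625,4), (6,6.714).
By the shoelace formula its area is 1.22.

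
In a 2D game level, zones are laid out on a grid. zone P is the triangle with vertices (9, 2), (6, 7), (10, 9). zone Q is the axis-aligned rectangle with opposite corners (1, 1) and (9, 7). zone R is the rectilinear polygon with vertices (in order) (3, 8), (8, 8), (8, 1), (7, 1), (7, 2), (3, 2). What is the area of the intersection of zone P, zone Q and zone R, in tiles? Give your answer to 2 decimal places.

The intersection is the polygon with vertices (8,7), (8,3.667), (6,7).
By the shoelace formula its area is 3.33.

3.33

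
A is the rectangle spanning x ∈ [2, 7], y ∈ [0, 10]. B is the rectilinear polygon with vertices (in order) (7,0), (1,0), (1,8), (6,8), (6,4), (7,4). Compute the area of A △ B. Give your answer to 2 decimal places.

22.00

|A| = 50, |B| = 44, |A∩B| = 36.
|A △ B| = |A| + |B| − 2·|A∩B| = 50 + 44 − 72 = 22.00.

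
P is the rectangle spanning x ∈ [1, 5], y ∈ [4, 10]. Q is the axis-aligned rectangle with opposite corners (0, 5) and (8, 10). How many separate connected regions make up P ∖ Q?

1

P ∖ Q is a single connected region.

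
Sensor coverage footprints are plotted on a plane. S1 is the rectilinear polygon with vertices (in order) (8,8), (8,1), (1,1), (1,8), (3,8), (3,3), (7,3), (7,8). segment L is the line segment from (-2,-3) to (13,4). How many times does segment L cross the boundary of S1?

2

The segment meets the boundary at (6.571,1), (8,1.667).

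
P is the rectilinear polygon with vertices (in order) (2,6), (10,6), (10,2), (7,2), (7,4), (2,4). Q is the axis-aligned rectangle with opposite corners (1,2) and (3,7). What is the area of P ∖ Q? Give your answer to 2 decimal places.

|P| = 22, |P∩Q| = 2.
|P ∖ Q| = |P| − |P∩Q| = 22 − 2 = 20.00.

20.00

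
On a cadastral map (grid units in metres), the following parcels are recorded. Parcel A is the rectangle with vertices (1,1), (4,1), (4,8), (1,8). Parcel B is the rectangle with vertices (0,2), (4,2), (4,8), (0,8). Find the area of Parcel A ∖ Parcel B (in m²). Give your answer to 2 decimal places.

3.00

|Parcel A∩Parcel B|: x∈[1,4], y∈[2,8] → 3·6 = 18.
|Parcel A| = 21.
|Parcel A ∖ Parcel B| = |Parcel A| − |Parcel A∩Parcel B| = 21 − 18 = 3.00.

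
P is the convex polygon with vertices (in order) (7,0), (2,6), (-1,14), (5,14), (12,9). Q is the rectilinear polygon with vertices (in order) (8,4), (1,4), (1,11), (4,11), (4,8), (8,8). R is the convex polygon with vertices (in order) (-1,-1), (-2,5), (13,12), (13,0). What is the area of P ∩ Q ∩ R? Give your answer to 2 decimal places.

21.08

The intersection is the polygon with vertices (1.723,6.738), (4.429,8), (8,8), (8,4), (3.667,4), (2,6).
By the shoelace formula its area is 21.08.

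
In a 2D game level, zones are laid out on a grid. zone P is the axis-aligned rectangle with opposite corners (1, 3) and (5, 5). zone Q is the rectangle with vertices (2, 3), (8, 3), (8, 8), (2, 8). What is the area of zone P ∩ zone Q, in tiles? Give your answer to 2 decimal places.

6.00

|zone P∩zone Q|: x∈[2,5], y∈[3,5] → 3·2 = 6.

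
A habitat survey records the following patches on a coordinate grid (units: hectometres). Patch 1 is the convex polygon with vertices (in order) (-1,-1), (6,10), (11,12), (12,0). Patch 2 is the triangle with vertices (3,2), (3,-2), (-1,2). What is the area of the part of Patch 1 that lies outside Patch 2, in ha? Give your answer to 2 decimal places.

92.91

|Patch 1| = 99, |Patch 1∩Patch 2| = 6.0924.
|Patch 1 ∖ Patch 2| = |Patch 1| − |Patch 1∩Patch 2| = 99 − 6.0924 = 92.91.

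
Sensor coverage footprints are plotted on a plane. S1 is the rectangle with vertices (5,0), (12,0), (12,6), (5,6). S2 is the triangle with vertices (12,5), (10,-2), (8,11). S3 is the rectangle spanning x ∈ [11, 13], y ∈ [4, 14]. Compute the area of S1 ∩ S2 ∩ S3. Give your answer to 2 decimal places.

The intersection is the polygon with vertices (12,5), (11.714,4), (11,4), (11,6), (11.333,6).
By the shoelace formula its area is 1.52.

1.52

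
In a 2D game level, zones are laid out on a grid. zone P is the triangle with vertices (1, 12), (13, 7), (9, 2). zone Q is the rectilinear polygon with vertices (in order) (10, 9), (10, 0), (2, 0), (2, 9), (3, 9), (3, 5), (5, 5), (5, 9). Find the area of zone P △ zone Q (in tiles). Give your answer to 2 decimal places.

|zone P| = 40, |zone Q| = 64, |zone P∩zone Q| = 23.7.
|zone P △ zone Q| = |zone P| + |zone Q| − 2·|zone P∩zone Q| = 40 + 64 − 47.4 = 56.60.

56.60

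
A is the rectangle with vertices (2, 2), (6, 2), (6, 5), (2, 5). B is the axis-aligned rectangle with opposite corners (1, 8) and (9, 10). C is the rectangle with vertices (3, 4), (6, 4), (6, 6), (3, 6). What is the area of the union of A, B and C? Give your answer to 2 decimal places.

31.00

By inclusion–exclusion:
Individual areas: |A| = 12, |B| = 16, |C| = 6.
|A∩B| = 0 (no overlap).
|A∩C|: x∈[3,6], y∈[4,5] → 3·1 = 3.
|B∩C| = 0 (no overlap).
|A∩B∩C| = 0.
|A ∪ B ∪ C| = 34 − 3 + 0 = 31.00.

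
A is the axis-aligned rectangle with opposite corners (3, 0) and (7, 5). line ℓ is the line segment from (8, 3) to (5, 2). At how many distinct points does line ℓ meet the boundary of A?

1

The segment meets the boundary at (7,2.667).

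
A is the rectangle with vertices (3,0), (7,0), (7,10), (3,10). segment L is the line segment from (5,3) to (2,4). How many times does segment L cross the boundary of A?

The segment meets the boundary at (3,3.667).

1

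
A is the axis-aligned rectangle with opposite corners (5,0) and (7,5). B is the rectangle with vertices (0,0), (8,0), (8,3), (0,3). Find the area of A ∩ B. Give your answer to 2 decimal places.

6.00

|A∩B|: x∈[5,7], y∈[0,3] → 2·3 = 6.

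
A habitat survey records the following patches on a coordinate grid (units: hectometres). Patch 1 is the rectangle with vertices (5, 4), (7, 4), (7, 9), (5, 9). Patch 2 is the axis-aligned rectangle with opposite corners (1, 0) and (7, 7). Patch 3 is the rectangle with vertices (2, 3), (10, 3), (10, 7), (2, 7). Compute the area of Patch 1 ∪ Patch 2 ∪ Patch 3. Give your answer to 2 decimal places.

58.00

By inclusion–exclusion:
Individual areas: |Patch 1| = 10, |Patch 2| = 42, |Patch 3| = 32.
|Patch 1∩Patch 2|: x∈[5,7], y∈[4,7] → 2·3 = 6.
|Patch 1∩Patch 3|: x∈[5,7], y∈[4,7] → 2·3 = 6.
|Patch 2∩Patch 3|: x∈[2,7], y∈[3,7] → 5·4 = 20.
|Patch 1∩Patch 2∩Patch 3| = 6.
|Patch 1 ∪ Patch 2 ∪ Patch 3| = 84 − 32 + 6 = 58.00.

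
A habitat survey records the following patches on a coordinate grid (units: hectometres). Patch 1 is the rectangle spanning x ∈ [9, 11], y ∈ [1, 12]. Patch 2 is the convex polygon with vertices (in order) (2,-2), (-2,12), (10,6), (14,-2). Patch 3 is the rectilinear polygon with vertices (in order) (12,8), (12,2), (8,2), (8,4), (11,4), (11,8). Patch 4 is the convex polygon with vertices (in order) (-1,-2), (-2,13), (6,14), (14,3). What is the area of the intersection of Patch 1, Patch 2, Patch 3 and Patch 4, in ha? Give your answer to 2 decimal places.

The intersection is the polygon with vertices (11,4), (11,2), (9,2), (9,4).
By the shoelace formula its area is 4.00.

4.00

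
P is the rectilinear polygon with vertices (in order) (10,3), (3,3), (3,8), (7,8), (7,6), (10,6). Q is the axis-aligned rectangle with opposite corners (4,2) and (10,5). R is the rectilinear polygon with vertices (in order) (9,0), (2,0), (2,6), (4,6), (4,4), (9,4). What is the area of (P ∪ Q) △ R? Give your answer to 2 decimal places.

|P ∪ Q| = 35.
|(P ∪ Q) ∩ R| = 13.
|(P ∪ Q) △ R| = 35 + 32 − 26 = 41.00.

41.00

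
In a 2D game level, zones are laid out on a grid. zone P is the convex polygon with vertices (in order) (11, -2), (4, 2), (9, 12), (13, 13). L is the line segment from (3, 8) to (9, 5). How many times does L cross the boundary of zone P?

The segment meets the boundary at (6.2,6.4).

1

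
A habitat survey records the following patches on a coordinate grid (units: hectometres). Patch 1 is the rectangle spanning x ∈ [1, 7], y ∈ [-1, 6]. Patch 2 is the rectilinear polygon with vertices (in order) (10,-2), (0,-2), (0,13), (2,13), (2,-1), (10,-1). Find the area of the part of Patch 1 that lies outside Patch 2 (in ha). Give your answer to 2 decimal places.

|Patch 1| = 42, |Patch 1∩Patch 2| = 7.
|Patch 1 ∖ Patch 2| = |Patch 1| − |Patch 1∩Patch 2| = 42 − 7 = 35.00.

35.00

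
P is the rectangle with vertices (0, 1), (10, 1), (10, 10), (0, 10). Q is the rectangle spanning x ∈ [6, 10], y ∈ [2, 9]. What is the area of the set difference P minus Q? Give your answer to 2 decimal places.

62.00

|P∩Q|: x∈[6,10], y∈[2,9] → 4·7 = 28.
|P| = 90.
|P ∖ Q| = |P| − |P∩Q| = 90 − 28 = 62.00.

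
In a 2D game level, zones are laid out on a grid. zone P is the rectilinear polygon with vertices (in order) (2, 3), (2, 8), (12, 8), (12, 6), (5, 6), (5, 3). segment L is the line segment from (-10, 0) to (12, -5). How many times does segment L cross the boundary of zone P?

The segment lies entirely outside zone P and never meets its boundary.

0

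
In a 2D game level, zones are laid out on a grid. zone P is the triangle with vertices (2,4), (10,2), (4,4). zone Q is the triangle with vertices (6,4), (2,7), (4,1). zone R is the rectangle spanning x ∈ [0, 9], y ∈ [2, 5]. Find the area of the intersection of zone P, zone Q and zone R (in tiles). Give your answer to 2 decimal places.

The intersection is the polygon with vertices (3,4), (4,4), (5.636,3.454), (5.429,3.143), (3.091,3.727).
By the shoelace formula its area is 1.03.

1.03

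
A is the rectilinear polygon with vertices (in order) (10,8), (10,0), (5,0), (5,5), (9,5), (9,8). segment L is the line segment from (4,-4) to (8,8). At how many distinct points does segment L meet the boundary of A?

The segment meets the boundary at (7,5), (5.333,0).

2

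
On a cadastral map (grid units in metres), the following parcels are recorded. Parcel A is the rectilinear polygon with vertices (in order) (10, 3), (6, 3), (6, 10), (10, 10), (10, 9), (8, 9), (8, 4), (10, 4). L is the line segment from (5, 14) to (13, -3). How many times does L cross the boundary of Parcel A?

4

The segment meets the boundary at (10,3.375), (9.706,4), (8,7.625), (6.882,10).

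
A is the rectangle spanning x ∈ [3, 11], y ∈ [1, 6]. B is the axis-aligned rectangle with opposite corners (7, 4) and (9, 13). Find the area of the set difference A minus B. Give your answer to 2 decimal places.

36.00

|A∩B|: x∈[7,9], y∈[4,6] → 2·2 = 4.
|A| = 40.
|A ∖ B| = |A| − |A∩B| = 40 − 4 = 36.00.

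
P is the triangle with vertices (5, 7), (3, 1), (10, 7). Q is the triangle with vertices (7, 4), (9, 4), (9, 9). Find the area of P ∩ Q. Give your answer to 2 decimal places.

The intersection is the polygon with vertices (7.261,4.652), (8.2,7), (9,7), (9,6.143).
By the shoelace formula its area is 1.68.

1.68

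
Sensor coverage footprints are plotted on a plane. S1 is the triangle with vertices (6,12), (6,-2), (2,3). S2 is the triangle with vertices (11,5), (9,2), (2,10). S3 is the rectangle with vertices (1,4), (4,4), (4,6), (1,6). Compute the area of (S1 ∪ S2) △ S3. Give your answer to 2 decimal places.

|S1 ∪ S2| = 43.3132.
|(S1 ∪ S2) ∩ S3| = 2.2222.
|(S1 ∪ S2) △ S3| = 43.3132 + 6 − 4.4444 = 44.87.

44.87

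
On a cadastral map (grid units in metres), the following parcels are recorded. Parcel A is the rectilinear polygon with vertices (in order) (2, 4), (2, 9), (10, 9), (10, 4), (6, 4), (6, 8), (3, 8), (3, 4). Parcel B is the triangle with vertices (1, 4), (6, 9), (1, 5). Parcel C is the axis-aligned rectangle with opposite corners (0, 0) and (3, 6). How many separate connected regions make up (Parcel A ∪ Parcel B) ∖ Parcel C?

1

(Parcel A ∪ Parcel B) ∖ Parcel C is a single connected region.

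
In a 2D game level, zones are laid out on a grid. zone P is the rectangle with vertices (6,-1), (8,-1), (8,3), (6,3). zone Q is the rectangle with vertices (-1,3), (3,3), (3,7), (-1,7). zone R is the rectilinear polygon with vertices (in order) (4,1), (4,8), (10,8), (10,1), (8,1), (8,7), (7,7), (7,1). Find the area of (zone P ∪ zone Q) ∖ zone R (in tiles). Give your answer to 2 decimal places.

22.00

|zone P ∪ zone Q| = 24.
|(zone P ∪ zone Q) ∩ zone R| = 2.
|(zone P ∪ zone Q) ∖ zone R| = 24 − 2 = 22.00.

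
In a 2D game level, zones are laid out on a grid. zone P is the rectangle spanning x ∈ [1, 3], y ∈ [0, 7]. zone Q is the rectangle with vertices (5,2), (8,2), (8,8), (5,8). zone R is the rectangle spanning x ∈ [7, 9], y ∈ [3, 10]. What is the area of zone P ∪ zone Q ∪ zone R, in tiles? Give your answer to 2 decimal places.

By inclusion–exclusion:
Individual areas: |zone P| = 14, |zone Q| = 18, |zone R| = 14.
|zone P∩zone Q| = 0 (no overlap).
|zone P∩zone R| = 0 (no overlap).
|zone Q∩zone R|: x∈[7,8], y∈[3,8] → 1·5 = 5.
|zone P∩zone Q∩zone R| = 0.
|zone P ∪ zone Q ∪ zone R| = 46 − 5 + 0 = 41.00.

41.00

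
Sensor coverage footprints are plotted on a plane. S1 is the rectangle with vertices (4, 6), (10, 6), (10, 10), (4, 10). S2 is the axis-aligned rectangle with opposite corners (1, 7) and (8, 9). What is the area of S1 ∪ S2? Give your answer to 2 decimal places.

By inclusion–exclusion:
Individual areas: |S1| = 24, |S2| = 14.
|S1∩S2|: x∈[4,8], y∈[7,9] → 4·2 = 8.
|S1 ∪ S2| = 38 − 8 = 30.00.

30.00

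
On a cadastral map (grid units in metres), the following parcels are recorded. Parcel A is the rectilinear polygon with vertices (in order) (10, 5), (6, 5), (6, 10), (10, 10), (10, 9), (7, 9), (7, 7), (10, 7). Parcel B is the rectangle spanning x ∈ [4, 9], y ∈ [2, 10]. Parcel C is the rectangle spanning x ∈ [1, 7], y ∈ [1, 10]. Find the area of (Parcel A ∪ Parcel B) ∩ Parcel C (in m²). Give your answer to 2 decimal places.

The region (Parcel A ∪ Parcel B) ∩ Parcel C is the polygon with vertices (4,2), (4,10), (6,10), (7,10), (7,2).
By the shoelace formula its area is 24.00.

24.00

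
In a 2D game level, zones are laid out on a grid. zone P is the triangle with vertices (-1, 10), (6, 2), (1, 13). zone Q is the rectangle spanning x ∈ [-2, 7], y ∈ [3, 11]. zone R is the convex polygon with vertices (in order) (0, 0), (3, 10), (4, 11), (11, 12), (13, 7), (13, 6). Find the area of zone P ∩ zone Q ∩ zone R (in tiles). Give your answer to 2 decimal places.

The intersection is the polygon with vertices (5.545,3), (5.125,3), (1.979,6.596), (2.747,9.157).
By the shoelace formula its area is 6.70.

6.70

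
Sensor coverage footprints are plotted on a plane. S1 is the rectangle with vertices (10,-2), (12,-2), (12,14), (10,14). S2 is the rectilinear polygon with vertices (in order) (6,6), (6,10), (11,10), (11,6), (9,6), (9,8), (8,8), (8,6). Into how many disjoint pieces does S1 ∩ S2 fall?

S1 ∩ S2 is a single connected region.

1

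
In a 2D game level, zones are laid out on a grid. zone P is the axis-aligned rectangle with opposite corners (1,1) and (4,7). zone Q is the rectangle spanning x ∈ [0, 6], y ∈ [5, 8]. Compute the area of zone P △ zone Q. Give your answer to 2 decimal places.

|zone P∩zone Q|: x∈[1,4], y∈[5,7] → 3·2 = 6.
|zone P △ zone Q| = |zone P| + |zone Q| − 2·|zone P∩zone Q| = 18 + 18 − 12 = 24.00.

24.00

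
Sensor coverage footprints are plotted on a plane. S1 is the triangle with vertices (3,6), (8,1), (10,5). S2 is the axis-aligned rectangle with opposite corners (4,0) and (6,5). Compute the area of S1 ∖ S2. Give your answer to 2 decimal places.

13.00

|S1| = 15, |S1∩S2| = 2.
|S1 ∖ S2| = |S1| − |S1∩S2| = 15 − 2 = 13.00.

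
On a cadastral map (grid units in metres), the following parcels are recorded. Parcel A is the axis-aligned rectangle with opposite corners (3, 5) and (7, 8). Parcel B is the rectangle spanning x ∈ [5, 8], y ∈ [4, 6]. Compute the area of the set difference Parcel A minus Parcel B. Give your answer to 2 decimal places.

|Parcel A∩Parcel B|: x∈[5,7], y∈[5,6] → 2·1 = 2.
|Parcel A| = 12.
|Parcel A ∖ Parcel B| = |Parcel A| − |Parcel A∩Parcel B| = 12 − 2 = 10.00.

10.00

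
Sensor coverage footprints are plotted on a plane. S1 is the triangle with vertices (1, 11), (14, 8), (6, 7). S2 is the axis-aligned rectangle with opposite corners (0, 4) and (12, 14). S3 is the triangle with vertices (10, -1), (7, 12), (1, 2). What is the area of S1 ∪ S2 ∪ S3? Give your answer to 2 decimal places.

148.13

By inclusion–exclusion:
Individual areas: |S1| = 18.5, |S2| = 120, |S3| = 54.
|S1∩S2| = 17.7885.
|S1∩S3| = 6.8303.
|S2∩S3| = 26.5846.
|S1∩S2∩S3| = 6.8303.
|S1 ∪ S2 ∪ S3| = 192.5 − 51.2033 + 6.8303 = 148.13.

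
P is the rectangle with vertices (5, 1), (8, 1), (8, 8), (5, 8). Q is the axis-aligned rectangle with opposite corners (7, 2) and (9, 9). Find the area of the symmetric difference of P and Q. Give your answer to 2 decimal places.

|P∩Q|: x∈[7,8], y∈[2,8] → 1·6 = 6.
|P △ Q| = |P| + |Q| − 2·|P∩Q| = 21 + 14 − 12 = 23.00.

23.00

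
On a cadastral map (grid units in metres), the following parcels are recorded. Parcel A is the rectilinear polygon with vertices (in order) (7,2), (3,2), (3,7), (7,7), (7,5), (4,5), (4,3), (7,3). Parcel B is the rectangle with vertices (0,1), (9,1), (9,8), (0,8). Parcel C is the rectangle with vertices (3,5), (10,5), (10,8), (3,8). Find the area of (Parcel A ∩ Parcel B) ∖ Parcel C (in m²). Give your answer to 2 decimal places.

|Parcel A ∩ Parcel B| = 14.
|(Parcel A ∩ Parcel B) ∩ Parcel C| = 8.
|(Parcel A ∩ Parcel B) ∖ Parcel C| = 14 − 8 = 6.00.

6.00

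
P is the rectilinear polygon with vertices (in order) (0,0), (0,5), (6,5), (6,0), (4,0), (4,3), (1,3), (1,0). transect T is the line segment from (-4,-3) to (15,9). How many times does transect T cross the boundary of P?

4

The segment meets the boundary at (6,3.316), (4,2.053), (1,0.158), (0.75,0).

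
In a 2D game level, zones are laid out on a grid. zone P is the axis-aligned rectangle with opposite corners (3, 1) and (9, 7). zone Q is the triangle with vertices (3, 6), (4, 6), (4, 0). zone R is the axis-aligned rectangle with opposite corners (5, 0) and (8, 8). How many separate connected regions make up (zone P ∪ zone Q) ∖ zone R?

2

(zone P ∪ zone Q) ∖ zone R splits into 2 disjoint pieces (area 12.0833, area 6).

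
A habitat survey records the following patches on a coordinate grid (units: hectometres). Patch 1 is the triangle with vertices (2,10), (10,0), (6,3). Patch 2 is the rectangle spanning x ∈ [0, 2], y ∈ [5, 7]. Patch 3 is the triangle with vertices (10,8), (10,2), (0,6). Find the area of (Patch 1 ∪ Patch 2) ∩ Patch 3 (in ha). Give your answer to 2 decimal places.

|Patch 1 ∪ Patch 2| = 12.
|(Patch 1 ∪ Patch 2) ∩ Patch 3| = 5.07.

5.07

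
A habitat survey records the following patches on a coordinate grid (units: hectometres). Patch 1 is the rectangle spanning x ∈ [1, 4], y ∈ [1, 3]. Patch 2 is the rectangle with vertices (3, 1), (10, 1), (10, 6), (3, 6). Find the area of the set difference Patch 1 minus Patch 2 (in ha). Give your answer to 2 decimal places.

4.00

|Patch 1∩Patch 2|: x∈[3,4], y∈[1,3] → 1·2 = 2.
|Patch 1| = 6.
|Patch 1 ∖ Patch 2| = |Patch 1| − |Patch 1∩Patch 2| = 6 − 2 = 4.00.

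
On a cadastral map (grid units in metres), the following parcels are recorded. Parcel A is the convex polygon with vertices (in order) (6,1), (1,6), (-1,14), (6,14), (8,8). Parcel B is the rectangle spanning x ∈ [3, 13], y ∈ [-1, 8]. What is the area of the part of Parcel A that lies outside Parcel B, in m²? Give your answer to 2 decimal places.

|Parcel A| = 73.5, |Parcel A∩Parcel B| = 23.5.
|Parcel A ∖ Parcel B| = |Parcel A| − |Parcel A∩Parcel B| = 73.5 − 23.5 = 50.00.

50.00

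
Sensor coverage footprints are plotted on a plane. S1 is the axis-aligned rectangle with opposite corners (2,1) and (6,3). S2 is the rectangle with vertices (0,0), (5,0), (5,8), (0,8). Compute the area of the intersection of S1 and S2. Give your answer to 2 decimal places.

|S1∩S2|: x∈[2,5], y∈[1,3] → 3·2 = 6.

6.00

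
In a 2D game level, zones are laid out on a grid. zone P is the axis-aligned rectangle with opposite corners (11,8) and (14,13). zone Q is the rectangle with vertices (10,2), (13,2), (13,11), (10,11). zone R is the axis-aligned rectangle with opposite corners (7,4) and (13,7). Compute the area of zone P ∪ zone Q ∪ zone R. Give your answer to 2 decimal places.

By inclusion–exclusion:
Individual areas: |zone P| = 15, |zone Q| = 27, |zone R| = 18.
|zone P∩zone Q|: x∈[11,13], y∈[8,11] → 2·3 = 6.
|zone P∩zone R| = 0 (no overlap).
|zone Q∩zone R|: x∈[10,13], y∈[4,7] → 3·3 = 9.
|zone P∩zone Q∩zone R| = 0.
|zone P ∪ zone Q ∪ zone R| = 60 − 15 + 0 = 45.00.

45.00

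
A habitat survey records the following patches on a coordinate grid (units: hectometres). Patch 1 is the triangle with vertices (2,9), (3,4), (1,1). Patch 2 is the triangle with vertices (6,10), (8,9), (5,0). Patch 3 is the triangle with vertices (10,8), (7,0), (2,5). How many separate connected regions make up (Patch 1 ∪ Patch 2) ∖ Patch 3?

(Patch 1 ∪ Patch 2) ∖ Patch 3 splits into 3 disjoint pieces (area 5.9884, area 5.303, area 0.3182).

3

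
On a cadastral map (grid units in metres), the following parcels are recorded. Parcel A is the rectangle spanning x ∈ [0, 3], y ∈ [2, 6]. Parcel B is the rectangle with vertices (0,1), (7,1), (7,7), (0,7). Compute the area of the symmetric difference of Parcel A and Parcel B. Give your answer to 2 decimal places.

|Parcel A∩Parcel B|: x∈[0,3], y∈[2,6] → 3·4 = 12.
|Parcel A △ Parcel B| = |Parcel A| + |Parcel B| − 2·|Parcel A∩Parcel B| = 12 + 42 − 24 = 30.00.

30.00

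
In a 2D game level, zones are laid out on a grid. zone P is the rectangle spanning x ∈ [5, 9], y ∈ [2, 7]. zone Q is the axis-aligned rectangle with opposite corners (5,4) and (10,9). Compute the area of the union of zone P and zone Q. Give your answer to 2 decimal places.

33.00

By inclusion–exclusion:
Individual areas: |zone P| = 20, |zone Q| = 25.
|zone P∩zone Q|: x∈[5,9], y∈[4,7] → 4·3 = 12.
|zone P ∪ zone Q| = 45 − 12 = 33.00.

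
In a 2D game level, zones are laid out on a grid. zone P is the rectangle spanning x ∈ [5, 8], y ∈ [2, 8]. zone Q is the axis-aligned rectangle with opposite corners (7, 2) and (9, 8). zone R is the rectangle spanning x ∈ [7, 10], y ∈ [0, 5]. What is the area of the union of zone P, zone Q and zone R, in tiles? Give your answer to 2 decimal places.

33.00

By inclusion–exclusion:
Individual areas: |zone P| = 18, |zone Q| = 12, |zone R| = 15.
|zone P∩zone Q|: x∈[7,8], y∈[2,8] → 1·6 = 6.
|zone P∩zone R|: x∈[7,8], y∈[2,5] → 1·3 = 3.
|zone Q∩zone R|: x∈[7,9], y∈[2,5] → 2·3 = 6.
|zone P∩zone Q∩zone R| = 3.
|zone P ∪ zone Q ∪ zone R| = 45 − 15 + 3 = 33.00.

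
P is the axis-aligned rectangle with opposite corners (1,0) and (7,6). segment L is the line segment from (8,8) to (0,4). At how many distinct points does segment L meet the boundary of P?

The segment meets the boundary at (1,4.5), (4,6).

2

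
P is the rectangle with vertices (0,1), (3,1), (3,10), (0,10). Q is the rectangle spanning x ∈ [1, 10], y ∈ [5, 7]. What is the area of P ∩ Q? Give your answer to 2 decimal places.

|P∩Q|: x∈[1,3], y∈[5,7] → 2·2 = 4.

4.00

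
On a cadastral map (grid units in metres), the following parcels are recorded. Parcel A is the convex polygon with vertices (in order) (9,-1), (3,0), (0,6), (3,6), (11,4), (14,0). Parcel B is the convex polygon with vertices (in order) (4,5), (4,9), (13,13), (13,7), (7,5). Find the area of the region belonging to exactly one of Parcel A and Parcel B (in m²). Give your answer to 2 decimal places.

106.25

|Parcel A| = 60.5, |Parcel B| = 48, |Parcel A∩Parcel B| = 1.125.
|Parcel A △ Parcel B| = |Parcel A| + |Parcel B| − 2·|Parcel A∩Parcel B| = 60.5 + 48 − 2.25 = 106.25.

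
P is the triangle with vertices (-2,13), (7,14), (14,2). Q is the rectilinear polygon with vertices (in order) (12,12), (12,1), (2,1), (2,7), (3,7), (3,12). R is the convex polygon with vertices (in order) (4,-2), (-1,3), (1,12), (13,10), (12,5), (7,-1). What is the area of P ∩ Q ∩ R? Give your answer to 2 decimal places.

The intersection is the polygon with vertices (12,5), (11.139,3.967), (3,9.562), (3,11.667), (8.938,10.677), (12,5.429).
By the shoelace formula its area is 32.08.

32.08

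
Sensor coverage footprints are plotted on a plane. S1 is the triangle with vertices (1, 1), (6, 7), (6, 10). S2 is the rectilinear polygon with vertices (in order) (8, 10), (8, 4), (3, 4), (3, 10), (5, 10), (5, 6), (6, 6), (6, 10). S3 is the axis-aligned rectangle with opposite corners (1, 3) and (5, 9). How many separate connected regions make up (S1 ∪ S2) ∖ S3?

3

(S1 ∪ S2) ∖ S3 splits into 3 disjoint pieces (area 0.5556, area 2, area 16.6833).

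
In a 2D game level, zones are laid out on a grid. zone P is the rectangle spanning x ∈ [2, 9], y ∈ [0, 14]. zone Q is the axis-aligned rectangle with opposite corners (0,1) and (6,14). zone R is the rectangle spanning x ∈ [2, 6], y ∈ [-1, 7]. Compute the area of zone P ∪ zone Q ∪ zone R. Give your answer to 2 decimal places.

By inclusion–exclusion:
Individual areas: |zone P| = 98, |zone Q| = 78, |zone R| = 32.
|zone P∩zone Q|: x∈[2,6], y∈[1,14] → 4·13 = 52.
|zone P∩zone R|: x∈[2,6], y∈[0,7] → 4·7 = 28.
|zone Q∩zone R|: x∈[2,6], y∈[1,7] → 4·6 = 24.
|zone P∩zone Q∩zone R| = 24.
|zone P ∪ zone Q ∪ zone R| = 208 − 104 + 24 = 128.00.

128.00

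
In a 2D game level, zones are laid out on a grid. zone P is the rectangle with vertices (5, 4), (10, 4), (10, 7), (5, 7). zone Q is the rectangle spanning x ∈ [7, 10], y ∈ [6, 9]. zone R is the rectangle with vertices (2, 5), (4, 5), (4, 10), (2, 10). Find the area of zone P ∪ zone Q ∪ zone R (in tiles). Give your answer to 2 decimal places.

By inclusion–exclusion:
Individual areas: |zone P| = 15, |zone Q| = 9, |zone R| = 10.
|zone P∩zone Q|: x∈[7,10], y∈[6,7] → 3·1 = 3.
|zone P∩zone R| = 0 (no overlap).
|zone Q∩zone R| = 0 (no overlap).
|zone P∩zone Q∩zone R| = 0.
|zone P ∪ zone Q ∪ zone R| = 34 − 3 + 0 = 31.00.

31.00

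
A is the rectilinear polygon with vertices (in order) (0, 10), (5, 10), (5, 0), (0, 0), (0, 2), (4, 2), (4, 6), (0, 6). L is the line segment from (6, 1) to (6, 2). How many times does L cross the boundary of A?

The segment lies entirely outside A and never meets its boundary.

0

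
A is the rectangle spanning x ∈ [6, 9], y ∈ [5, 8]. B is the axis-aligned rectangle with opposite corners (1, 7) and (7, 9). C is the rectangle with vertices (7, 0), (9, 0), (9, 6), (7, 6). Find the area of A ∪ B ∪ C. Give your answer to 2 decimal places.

By inclusion–exclusion:
Individual areas: |A| = 9, |B| = 12, |C| = 12.
|A∩B|: x∈[6,7], y∈[7,8] → 1·1 = 1.
|A∩C|: x∈[7,9], y∈[5,6] → 2·1 = 2.
|B∩C| = 0 (no overlap).
|A∩B∩C| = 0.
|A ∪ B ∪ C| = 33 − 3 + 0 = 30.00.

30.00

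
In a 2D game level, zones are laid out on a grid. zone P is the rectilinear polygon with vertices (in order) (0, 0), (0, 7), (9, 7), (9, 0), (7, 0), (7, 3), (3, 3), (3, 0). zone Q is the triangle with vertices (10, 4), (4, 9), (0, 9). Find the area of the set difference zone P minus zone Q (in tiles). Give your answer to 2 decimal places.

|zone P| = 51, |zone P∩zone Q| = 3.4333.
|zone P ∖ zone Q| = |zone P| − |zone P∩zone Q| = 51 − 3.4333 = 47.57.

47.57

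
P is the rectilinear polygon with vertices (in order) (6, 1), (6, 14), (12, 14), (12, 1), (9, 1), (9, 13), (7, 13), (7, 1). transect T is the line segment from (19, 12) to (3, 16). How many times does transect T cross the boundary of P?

The segment meets the boundary at (11,14), (12,13.75).

2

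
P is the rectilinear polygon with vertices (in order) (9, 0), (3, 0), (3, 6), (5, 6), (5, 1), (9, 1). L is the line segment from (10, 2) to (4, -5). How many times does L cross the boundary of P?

2

The segment meets the boundary at (8.286,0), (9,0.833).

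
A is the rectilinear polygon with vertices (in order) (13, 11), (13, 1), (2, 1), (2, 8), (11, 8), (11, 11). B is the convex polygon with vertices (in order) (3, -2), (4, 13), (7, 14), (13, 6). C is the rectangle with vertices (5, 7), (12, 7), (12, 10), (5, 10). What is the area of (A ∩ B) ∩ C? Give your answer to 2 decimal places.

7.00

The region (A ∩ B) ∩ C is the polygon with vertices (11,8), (11,8.667), (12,7.333), (12,7), (5,7), (5,8).
By the shoelace formula its area is 7.00.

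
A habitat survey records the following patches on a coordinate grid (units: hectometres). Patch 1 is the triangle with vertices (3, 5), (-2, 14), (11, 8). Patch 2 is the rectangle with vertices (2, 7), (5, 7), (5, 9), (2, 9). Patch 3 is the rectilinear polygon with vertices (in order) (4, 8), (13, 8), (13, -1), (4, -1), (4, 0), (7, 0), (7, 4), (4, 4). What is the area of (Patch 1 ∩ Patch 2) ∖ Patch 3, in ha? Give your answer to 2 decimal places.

5.00

|Patch 1 ∩ Patch 2| = 6.
|(Patch 1 ∩ Patch 2) ∩ Patch 3| = 1.
|(Patch 1 ∩ Patch 2) ∖ Patch 3| = 6 − 1 = 5.00.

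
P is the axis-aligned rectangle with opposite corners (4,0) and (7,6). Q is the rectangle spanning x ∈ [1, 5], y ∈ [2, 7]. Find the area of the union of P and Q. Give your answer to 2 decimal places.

By inclusion–exclusion:
Individual areas: |P| = 18, |Q| = 20.
|P∩Q|: x∈[4,5], y∈[2,6] → 1·4 = 4.
|P ∪ Q| = 38 − 4 = 34.00.

34.00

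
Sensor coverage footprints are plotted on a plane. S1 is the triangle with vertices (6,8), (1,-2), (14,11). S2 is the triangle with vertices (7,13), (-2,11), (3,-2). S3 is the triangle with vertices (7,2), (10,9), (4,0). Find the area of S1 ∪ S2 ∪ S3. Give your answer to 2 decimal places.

95.97

By inclusion–exclusion:
Individual areas: |S1| = 32.5, |S2| = 63.5, |S3| = 7.5.
|S1∩S2| = 5.0277.
|S1∩S3| = 2.5.
|S2∩S3| = 0.
|S1∩S2∩S3| = 0.
|S1 ∪ S2 ∪ S3| = 103.5 − 7.5277 + 0 = 95.97.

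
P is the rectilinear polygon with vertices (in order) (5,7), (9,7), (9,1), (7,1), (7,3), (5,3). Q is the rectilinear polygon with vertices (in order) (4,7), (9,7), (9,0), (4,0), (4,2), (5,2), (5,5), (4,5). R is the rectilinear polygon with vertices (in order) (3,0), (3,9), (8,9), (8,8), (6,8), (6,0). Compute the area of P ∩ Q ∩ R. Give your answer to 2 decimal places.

4.00

The intersection is the polygon with vertices (5,3), (5,5), (5,7), (6,7), (6,3).
By the shoelace formula its area is 4.00.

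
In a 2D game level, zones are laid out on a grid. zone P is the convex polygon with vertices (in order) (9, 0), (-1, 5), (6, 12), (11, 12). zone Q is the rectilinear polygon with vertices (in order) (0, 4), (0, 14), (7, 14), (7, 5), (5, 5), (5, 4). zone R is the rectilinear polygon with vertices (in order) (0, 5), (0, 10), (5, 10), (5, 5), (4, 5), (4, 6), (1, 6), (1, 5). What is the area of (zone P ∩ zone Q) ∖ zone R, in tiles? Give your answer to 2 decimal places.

|zone P ∩ zone Q| = 35.75.
|(zone P ∩ zone Q) ∩ zone R| = 14.
|(zone P ∩ zone Q) ∖ zone R| = 35.75 − 14 = 21.75.

21.75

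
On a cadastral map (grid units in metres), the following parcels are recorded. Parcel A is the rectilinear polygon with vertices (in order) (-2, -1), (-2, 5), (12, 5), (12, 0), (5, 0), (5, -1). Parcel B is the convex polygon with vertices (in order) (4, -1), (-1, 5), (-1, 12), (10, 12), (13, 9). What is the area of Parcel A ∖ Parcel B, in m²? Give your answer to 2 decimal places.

|Parcel A| = 77, |Parcel A∩Parcel B| = 31.2.
|Parcel A ∖ Parcel B| = |Parcel A| − |Parcel A∩Parcel B| = 77 − 31.2 = 45.80.

45.80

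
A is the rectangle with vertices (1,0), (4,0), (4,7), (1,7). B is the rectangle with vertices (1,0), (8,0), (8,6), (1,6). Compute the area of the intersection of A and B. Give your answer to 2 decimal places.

|A∩B|: x∈[1,4], y∈[0,6] → 3·6 = 18.

18.00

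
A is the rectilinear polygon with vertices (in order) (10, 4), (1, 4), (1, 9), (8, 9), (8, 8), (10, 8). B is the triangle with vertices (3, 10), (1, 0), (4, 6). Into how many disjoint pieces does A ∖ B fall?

2

A ∖ B splits into 2 disjoint pieces (area 30.125, area 6.5).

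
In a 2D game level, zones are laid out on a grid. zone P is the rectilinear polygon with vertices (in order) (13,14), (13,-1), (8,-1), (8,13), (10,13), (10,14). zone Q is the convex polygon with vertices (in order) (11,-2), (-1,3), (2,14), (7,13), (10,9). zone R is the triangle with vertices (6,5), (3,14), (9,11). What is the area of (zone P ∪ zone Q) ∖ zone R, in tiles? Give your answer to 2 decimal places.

|zone P ∪ zone Q| = 169.3629.
|(zone P ∪ zone Q) ∩ zone R| = 22.4405.
|(zone P ∪ zone Q) ∖ zone R| = 169.3629 − 22.4405 = 146.92.

146.92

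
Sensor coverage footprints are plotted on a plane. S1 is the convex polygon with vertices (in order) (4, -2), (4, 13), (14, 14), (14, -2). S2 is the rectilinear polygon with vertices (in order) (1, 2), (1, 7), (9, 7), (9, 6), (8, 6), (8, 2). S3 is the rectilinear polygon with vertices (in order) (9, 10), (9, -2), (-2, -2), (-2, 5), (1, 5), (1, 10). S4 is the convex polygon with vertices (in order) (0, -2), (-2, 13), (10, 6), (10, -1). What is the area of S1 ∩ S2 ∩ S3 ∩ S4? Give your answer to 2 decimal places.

The intersection is the polygon with vertices (9,6), (8,6), (8,2), (4,2), (4,7), (8.286,7), (9,6.583).
By the shoelace formula its area is 20.85.

20.85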